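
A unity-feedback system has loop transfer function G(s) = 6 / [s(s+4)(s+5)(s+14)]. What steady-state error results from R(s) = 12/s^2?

560

System type = 1 (one pole at s=0).
K_v = lim_{s→0} s·G(s) = 6 / (4·5·14) = 3/140.
e_ss = 12/K_v = 12/(3/140) = 560.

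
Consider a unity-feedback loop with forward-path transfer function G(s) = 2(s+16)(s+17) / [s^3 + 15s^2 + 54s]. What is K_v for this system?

272/27

The denominator has no term below 54s — 1 pole at s=0, type 1.
K_v = lim_{s→0} s·G(s) = 2·16·17 / 54 = 272/27.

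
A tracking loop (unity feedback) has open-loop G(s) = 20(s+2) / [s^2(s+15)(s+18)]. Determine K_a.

G(s) has two factors of s in the denominator, so the system is type 2.
K_a = lim_{s→0} s^2·G(s) = 20·2 / (15·18) = 4/27.

4/27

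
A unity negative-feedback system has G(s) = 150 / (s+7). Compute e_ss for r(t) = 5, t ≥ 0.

35/157

System type = 0 (no poles at s=0).
K_p = lim_{s→0} G(s) = 150 / (7) = 150/7.
e_ss = 5/(1 + K_p) = 5/(157/7) = 35/157.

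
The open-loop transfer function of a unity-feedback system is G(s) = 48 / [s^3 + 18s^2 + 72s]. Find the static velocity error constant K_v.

2/3

The denominator has no term below 72s — 1 pole at s=0, type 1.
K_v = lim_{s→0} s·G(s) = 48 / 72 = 2/3.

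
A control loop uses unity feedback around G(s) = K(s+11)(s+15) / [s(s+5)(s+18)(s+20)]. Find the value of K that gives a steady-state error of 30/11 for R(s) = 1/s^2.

4

One free integrator in G(s): this is a type 1 system.
K_v = lim_{s→0} s·G(s) = K·11·15 / (5·18·20) = (11/120)·K.
e_ss = 1/K_v = 30/11 ⇒ K_v = 11/30 ⇒ K = (11/30)/(11/120) = 4.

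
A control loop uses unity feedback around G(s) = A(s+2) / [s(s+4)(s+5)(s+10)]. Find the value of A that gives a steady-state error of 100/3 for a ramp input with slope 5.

15

System type = 1 (one pole at s=0).
K_v = lim_{s→0} s·G(s) = A·2 / (4·5·10) = 0.01·A.
e_ss = 5/K_v = 100/3 ⇒ K_v = 0.15 ⇒ A = 0.15/0.01 = 15.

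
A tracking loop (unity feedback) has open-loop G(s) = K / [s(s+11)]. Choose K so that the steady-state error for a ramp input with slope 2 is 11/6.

12

The open loop has one pole at the origin → type 1 system.
K_v = lim_{s→0} s·G(s) = K / (11) = (1/11)·K.
e_ss = 2/K_v = 11/6 ⇒ K_v = 12/11 ⇒ K = (12/11)/(1/11) = 12.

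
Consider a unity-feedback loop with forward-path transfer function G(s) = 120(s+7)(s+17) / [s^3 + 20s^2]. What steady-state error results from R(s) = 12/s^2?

0

Lowest-order denominator term is 20s^2, so the open loop has 2 poles at the origin → type 2 system.
K_v = ∞ for a type-2 system; e_ss to a ramp is zero.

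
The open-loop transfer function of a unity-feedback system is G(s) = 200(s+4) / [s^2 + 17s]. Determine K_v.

800/17

Factoring s from the denominator leaves a polynomial with constant term 17, so the system is type 1.
K_v = lim_{s→0} s·G(s) = 200·4 / 17 = 800/17.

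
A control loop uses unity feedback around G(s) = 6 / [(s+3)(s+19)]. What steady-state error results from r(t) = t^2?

The open loop has no poles at the origin → type 0 system.
For a type-0 system K_a = 0, so e_ss to a parabolic input is unbounded.

infinity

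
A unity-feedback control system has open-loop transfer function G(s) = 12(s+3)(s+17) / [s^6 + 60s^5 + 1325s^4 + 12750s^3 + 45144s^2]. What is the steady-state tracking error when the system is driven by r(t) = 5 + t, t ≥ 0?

0

Lowest-order denominator term is 45144s^2, so the open loop has 2 poles at the origin → type 2 system. Treating each term separately:
  • 5: tracked with zero error.
  • t: tracked with zero error.
Total e_ss = 0.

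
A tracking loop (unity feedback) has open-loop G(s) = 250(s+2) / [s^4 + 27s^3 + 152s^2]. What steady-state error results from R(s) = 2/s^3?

Lowest-order denominator term is 152s^2, so the open loop has 2 poles at the origin → type 2 system.
K_a = lim_{s→0} s^2·G(s) = 250·2 / 152 = 125/38.
r(t) = t^2 gives R(s) = 2/s^3.
e_ss = 2/K_a = 2/(125/38) = 0.608.

0.608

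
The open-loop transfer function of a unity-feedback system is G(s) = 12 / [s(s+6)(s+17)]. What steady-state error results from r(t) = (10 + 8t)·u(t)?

68

G(s) has one factor of s in the denominator, so the system is type 1. Taking each input component in turn:
  • 10: tracked with zero error.
  • 8t: e_ss = 8/K_v with K_v=2/17 → 68.
Total e_ss = 68.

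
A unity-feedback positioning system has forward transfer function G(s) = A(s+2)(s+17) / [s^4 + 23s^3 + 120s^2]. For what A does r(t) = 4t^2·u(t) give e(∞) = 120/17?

4

Factoring s^2 from the denominator leaves a polynomial with constant term 120, so the system is type 2.
K_a = lim_{s→0} s^2·G(s) = A·2·17 / 120 = (17/60)·A.
e_ss = 8/K_a = 120/17 ⇒ K_a = 17/15 ⇒ A = (17/15)/(17/60) = 4.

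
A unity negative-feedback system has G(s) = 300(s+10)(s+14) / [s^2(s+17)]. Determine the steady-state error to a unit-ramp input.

G(s) has two factors of s in the denominator, so the system is type 2.
A type-2 system has K_v = ∞, so it tracks a ramp input with zero steady-state error.

0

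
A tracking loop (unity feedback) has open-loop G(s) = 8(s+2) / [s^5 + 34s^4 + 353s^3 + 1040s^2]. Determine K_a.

1/65

Factoring s^2 from the denominator leaves a polynomial with constant term 1040, so the system is type 2.
K_a = lim_{s→0} s^2·G(s) = 8·2 / 1040 = 1/65.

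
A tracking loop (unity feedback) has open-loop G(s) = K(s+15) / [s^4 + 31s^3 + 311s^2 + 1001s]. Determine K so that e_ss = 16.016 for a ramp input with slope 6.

The denominator has no term below 1001s — 1 pole at s=0, type 1.
K_v = lim_{s→0} s·G(s) = K·15 / 1001 = (15/1001)·K.
e_ss = 6/K_v = 16.016 ⇒ K_v = 375/1001 ⇒ K = (375/1001)/(15/1001) = 25.

25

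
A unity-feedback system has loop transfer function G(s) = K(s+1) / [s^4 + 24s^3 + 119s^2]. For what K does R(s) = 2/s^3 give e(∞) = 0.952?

250

Factoring s^2 from the denominator leaves a polynomial with constant term 119, so the system is type 2.
K_a = lim_{s→0} s^2·G(s) = K·1 / 119 = (1/119)·K.
e_ss = 2/K_a = 0.952 ⇒ K_a = 250/119 ⇒ K = (250/119)/(1/119) = 250.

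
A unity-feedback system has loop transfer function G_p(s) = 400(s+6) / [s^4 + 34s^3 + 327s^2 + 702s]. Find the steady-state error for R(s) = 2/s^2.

The denominator has no term below 702s — 1 pole at s=0, type 1.
K_v = lim_{s→0} s·G_p(s) = 400·6 / 702 = 400/117.
e_ss = 2/K_v = 2/(400/117) = 0.585.

0.585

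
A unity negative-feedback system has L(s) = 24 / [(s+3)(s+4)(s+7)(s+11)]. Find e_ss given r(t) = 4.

308/79

The open loop has no poles at the origin → type 0 system.
K_p = lim_{s→0} L(s) = 24 / (3·4·7·11) = 2/77.
e_ss = 4/(1 + K_p) = 4/(79/77) = 308/79.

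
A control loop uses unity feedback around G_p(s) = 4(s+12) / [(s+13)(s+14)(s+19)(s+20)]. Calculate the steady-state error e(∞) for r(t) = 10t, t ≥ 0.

No free integrators in G_p(s): this is a type 0 system.
For a type-0 system K_v = 0, so e_ss to a ramp input is unbounded.

infinity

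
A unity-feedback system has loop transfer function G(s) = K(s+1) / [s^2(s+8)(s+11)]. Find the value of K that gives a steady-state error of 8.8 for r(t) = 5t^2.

Two free integrators in G(s): this is a type 2 system.
K_a = lim_{s→0} s^2·G(s) = K·1 / (8·11) = (1/88)·K.
e_ss = 10/K_a = 8.8 ⇒ K_a = 25/22 ⇒ K = (25/22)/(1/88) = 100.

100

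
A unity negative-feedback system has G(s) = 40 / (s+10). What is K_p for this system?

4

The open loop has no poles at the origin → type 0 system.
K_p = lim_{s→0} G(s) = 40 / (10) = 4.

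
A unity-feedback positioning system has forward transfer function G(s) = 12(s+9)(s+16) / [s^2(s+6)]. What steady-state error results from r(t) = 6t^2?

1/24

G(s) has two factors of s in the denominator, so the system is type 2.
K_a = lim_{s→0} s^2·G(s) = 12·9·16 / (6) = 288.
r(t) = 6t^2 gives R(s) = 12/s^3.
e_ss = 12/K_a = 12/288 = 1/24.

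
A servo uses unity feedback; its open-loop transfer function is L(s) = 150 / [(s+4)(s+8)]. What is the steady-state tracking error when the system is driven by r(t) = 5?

80/91

L(s) has no factors of s in the denominator, so the system is type 0.
K_p = lim_{s→0} L(s) = 150 / (4·8) = 4.6875.
e_ss = 5/(1 + K_p) = 5/5.6875 = 80/91.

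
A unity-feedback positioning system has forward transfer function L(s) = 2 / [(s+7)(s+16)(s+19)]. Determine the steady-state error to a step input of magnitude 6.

2128/355

L(s) has no factors of s in the denominator, so the system is type 0.
K_p = lim_{s→0} L(s) = 2 / (7·16·19) = 1/1064.
e_ss = 6/(1 + K_p) = 6/(1065/1064) = 2128/355.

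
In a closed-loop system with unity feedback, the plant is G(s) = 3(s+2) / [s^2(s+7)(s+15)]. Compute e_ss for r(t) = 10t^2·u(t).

Two free integrators in G(s): this is a type 2 system.
K_a = lim_{s→0} s^2·G(s) = 3·2 / (7·15) = 2/35.
r(t) = 10t^2 gives R(s) = 20/s^3.
e_ss = 20/K_a = 20/(2/35) = 350.

350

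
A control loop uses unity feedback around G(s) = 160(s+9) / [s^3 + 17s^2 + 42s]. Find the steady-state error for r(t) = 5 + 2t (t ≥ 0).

Factoring s from the denominator leaves a polynomial with constant term 42, so the system is type 1. Treating each term separately:
  • 5: tracked with zero error.
  • 2t: e_ss = 2/K_v with K_v=240/7 → 7/120.
Total e_ss = 7/120.

7/120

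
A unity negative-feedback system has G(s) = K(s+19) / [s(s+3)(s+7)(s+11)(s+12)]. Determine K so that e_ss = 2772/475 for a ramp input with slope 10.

250

The open loop has one pole at the origin → type 1 system.
K_v = lim_{s→0} s·G(s) = K·19 / (3·7·11·12) = (19/2772)·K.
e_ss = 10/K_v = 2772/475 ⇒ K_v = 2375/1386 ⇒ K = (2375/1386)/(19/2772) = 250.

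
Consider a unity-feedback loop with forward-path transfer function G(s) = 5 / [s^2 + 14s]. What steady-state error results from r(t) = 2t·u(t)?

Factoring s from the denominator leaves a polynomial with constant term 14, so the system is type 1.
K_v = lim_{s→0} s·G(s) = 5 / 14 = 5/14.
e_ss = 2/K_v = 2/(5/14) = 5.6.

5.6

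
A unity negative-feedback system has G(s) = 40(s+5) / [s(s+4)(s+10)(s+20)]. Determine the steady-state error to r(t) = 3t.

G(s) has one factor of s in the denominator, so the system is type 1.
K_v = lim_{s→0} s·G(s) = 40·5 / (4·10·20) = 0.25.
e_ss = 3/K_v = 3/0.25 = 12.

12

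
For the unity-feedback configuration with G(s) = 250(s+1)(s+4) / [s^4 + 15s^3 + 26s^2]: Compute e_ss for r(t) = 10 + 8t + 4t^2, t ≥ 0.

0.208

Lowest-order denominator term is 26s^2, so the open loop has 2 poles at the origin → type 2 system. Taking each input component in turn:
  • 10: tracked with zero error.
  • 8t: tracked with zero error.
  • 4t^2: e_ss = 8/K_a with K_a=500/13 → 0.208.
Total e_ss = 0.208.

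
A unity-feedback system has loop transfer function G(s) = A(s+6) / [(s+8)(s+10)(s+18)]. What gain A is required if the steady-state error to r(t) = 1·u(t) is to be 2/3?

G(s) has no factors of s in the denominator, so the system is type 0.
K_p = lim_{s→0} G(s) = A·6 / (8·10·18) = (1/240)·A.
e_ss = 1/(1 + K_p) = 2/3 ⇒ 1 + (1/240)·A = 1.5 ⇒ A = 120.

120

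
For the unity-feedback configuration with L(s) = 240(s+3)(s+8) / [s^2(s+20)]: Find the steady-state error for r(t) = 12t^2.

L(s) has two factors of s in the denominator, so the system is type 2.
K_a = lim_{s→0} s^2·L(s) = 240·3·8 / (20) = 288.
r(t) = 12t^2 gives R(s) = 24/s^3.
e_ss = 24/K_a = 24/288 = 1/12.

1/12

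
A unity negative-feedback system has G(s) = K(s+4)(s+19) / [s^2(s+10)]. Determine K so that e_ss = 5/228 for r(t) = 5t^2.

60

G(s) has two factors of s in the denominator, so the system is type 2.
K_a = lim_{s→0} s^2·G(s) = K·4·19 / (10) = 7.6·K.
e_ss = 10/K_a = 5/228 ⇒ K_a = 456 ⇒ K = 456/7.6 = 60.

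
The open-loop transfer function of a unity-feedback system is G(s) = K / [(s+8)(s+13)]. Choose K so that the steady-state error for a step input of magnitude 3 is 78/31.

No free integrators in G(s): this is a type 0 system.
K_p = lim_{s→0} G(s) = K / (8·13) = (1/104)·K.
e_ss = 3/(1 + K_p) = 78/31 ⇒ 1 + (1/104)·K = 31/26 ⇒ K = 20.

20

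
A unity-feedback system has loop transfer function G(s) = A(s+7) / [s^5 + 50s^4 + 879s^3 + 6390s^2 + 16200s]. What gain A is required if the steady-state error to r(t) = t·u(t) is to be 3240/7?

The denominator has no term below 16200s — 1 pole at s=0, type 1.
K_v = lim_{s→0} s·G(s) = A·7 / 16200 = (7/16200)·A.
e_ss = 1/K_v = 3240/7 ⇒ K_v = 7/3240 ⇒ A = (7/3240)/(7/16200) = 5.

5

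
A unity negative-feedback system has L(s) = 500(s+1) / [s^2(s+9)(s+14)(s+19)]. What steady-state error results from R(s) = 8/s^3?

38.304

Two free integrators in L(s): this is a type 2 system.
K_a = lim_{s→0} s^2·L(s) = 500·1 / (9·14·19) = 250/1197.
r(t) = 4t^2 gives R(s) = 8/s^3.
e_ss = 8/K_a = 8/(250/1197) = 38.304.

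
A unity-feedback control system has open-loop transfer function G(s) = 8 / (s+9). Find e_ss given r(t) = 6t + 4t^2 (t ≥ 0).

No free integrators in G(s): this is a type 0 system. Treating each term separately:
  • 6t: a type-0 system cannot track it, e_ss → ∞.
  • 4t^2: a type-0 system cannot track it, e_ss → ∞.
The unbounded component dominates.

infinity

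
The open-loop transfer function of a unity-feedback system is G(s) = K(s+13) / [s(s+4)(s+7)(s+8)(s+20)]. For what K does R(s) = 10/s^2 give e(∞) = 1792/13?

System type = 1 (one pole at s=0).
K_v = lim_{s→0} s·G(s) = K·13 / (4·7·8·20) = (13/4480)·K.
e_ss = 10/K_v = 1792/13 ⇒ K_v = 65/896 ⇒ K = (65/896)/(13/4480) = 25.

25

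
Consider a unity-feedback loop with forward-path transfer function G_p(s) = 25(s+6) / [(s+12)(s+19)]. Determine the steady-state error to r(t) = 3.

38/21

The open loop has no poles at the origin → type 0 system.
K_p = lim_{s→0} G_p(s) = 25·6 / (12·19) = 25/38.
e_ss = 3/(1 + K_p) = 3/(63/38) = 38/21.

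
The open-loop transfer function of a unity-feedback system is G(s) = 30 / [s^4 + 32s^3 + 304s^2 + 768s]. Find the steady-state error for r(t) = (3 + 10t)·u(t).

256

The denominator has no term below 768s — 1 pole at s=0, type 1. Treating each term separately:
  • 3: tracked with zero error.
  • 10t: e_ss = 10/K_v with K_v=5/128 → 256.
Total e_ss = 256.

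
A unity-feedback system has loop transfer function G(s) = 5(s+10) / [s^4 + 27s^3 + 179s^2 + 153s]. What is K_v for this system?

Factoring s from the denominator leaves a polynomial with constant term 153, so the system is type 1.
K_v = lim_{s→0} s·G(s) = 5·10 / 153 = 50/153.

50/153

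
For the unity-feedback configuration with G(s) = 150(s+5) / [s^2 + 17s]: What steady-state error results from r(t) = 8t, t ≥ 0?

Factoring s from the denominator leaves a polynomial with constant term 17, so the system is type 1.
K_v = lim_{s→0} s·G(s) = 150·5 / 17 = 750/17.
e_ss = 8/K_v = 8/(750/17) = 68/375.

68/375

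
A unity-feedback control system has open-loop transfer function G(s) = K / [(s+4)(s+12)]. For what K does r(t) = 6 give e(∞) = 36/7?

System type = 0 (no poles at s=0).
K_p = lim_{s→0} G(s) = K / (4·12) = (1/48)·K.
e_ss = 6/(1 + K_p) = 36/7 ⇒ 1 + (1/48)·K = 7/6 ⇒ K = 8.

8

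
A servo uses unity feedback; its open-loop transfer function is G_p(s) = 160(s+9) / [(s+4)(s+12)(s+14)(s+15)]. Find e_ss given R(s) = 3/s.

2.625

The open loop has no poles at the origin → type 0 system.
K_p = lim_{s→0} G_p(s) = 160·9 / (4·12·14·15) = 1/7.
e_ss = 3/(1 + K_p) = 3/(8/7) = 2.625.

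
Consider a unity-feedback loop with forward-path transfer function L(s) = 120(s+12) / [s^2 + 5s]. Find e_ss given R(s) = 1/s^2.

Lowest-order denominator term is 5s, so the open loop has 1 pole at the origin → type 1 system.
K_v = lim_{s→0} s·L(s) = 120·12 / 5 = 288.
e_ss = 1/K_v = 1/288.

1/288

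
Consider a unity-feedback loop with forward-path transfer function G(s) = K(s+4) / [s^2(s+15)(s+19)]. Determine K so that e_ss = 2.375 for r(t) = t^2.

60

Two free integrators in G(s): this is a type 2 system.
K_a = lim_{s→0} s^2·G(s) = K·4 / (15·19) = (4/285)·K.
e_ss = 2/K_a = 2.375 ⇒ K_a = 16/19 ⇒ K = (16/19)/(4/285) = 60.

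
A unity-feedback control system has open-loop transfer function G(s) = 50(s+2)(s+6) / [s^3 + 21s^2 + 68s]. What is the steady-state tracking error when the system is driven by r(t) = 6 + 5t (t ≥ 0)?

17/30

The denominator has no term below 68s — 1 pole at s=0, type 1. By superposition:
  • 6: tracked with zero error.
  • 5t: e_ss = 5/K_v with K_v=150/17 → 17/30.
Total e_ss = 17/30.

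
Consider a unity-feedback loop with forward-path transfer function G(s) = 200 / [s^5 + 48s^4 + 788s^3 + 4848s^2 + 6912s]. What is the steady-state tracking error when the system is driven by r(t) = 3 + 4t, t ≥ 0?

Factoring s from the denominator leaves a polynomial with constant term 6912, so the system is type 1. By superposition:
  • 3: tracked with zero error.
  • 4t: e_ss = 4/K_v with K_v=25/864 → 138.24.
Total e_ss = 138.24.

138.24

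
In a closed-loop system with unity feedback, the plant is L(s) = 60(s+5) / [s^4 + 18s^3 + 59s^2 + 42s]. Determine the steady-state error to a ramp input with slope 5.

0.7

The denominator has no term below 42s — 1 pole at s=0, type 1.
K_v = lim_{s→0} s·L(s) = 60·5 / 42 = 50/7.
e_ss = 5/K_v = 5/(50/7) = 0.7.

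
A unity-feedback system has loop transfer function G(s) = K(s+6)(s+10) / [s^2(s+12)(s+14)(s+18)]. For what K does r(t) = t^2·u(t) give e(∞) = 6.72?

15

The open loop has two poles at the origin → type 2 system.
K_a = lim_{s→0} s^2·G(s) = K·6·10 / (12·14·18) = (5/252)·K.
e_ss = 2/K_a = 6.72 ⇒ K_a = 25/84 ⇒ K = (25/84)/(5/252) = 15.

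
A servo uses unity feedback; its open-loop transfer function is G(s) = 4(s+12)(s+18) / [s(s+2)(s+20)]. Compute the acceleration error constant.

0

One free integrator in G(s): this is a type 1 system.
K_a = lim_{s→0} s^2·G(s) = 0 (the extra factor of s kills the finite limit).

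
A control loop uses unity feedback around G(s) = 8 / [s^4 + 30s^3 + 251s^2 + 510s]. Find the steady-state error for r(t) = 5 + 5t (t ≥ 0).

318.75

The denominator has no term below 510s — 1 pole at s=0, type 1. Taking each input component in turn:
  • 5: tracked with zero error.
  • 5t: e_ss = 5/K_v with K_v=4/255 → 318.75.
Total e_ss = 318.75.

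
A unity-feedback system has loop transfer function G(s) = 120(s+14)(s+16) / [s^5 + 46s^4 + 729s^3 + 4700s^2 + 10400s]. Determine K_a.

0

Lowest-order denominator term is 10400s, so the open loop has 1 pole at the origin → type 1 system.
K_a = lim_{s→0} s^2·G(s) = 0 (the extra factor of s kills the finite limit).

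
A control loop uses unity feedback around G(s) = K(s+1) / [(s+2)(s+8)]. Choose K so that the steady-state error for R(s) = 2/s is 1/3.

80

System type = 0 (no poles at s=0).
K_p = lim_{s→0} G(s) = K·1 / (2·8) = 0.0625·K.
e_ss = 2/(1 + K_p) = 1/3 ⇒ 1 + 0.0625·K = 6 ⇒ K = 80.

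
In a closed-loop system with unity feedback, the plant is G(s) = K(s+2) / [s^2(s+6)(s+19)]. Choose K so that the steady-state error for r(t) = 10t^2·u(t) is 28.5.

Two free integrators in G(s): this is a type 2 system.
K_a = lim_{s→0} s^2·G(s) = K·2 / (6·19) = (1/57)·K.
e_ss = 20/K_a = 28.5 ⇒ K_a = 40/57 ⇒ K = (40/57)/(1/57) = 40.

40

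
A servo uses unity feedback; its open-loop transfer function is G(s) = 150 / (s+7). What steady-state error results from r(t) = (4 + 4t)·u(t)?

infinity

System type = 0 (no poles at s=0). By superposition:
  • 4: e_ss = 4/(1+K_p) with K_p=150/7 → 28/157.
  • 4t: a type-0 system cannot track it, e_ss → ∞.
The unbounded component dominates.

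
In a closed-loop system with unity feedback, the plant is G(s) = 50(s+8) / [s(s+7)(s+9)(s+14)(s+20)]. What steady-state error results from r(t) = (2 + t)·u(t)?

44.1

System type = 1 (one pole at s=0). Taking each input component in turn:
  • 2: tracked with zero error.
  • t: e_ss = 1/K_v with K_v=10/441 → 44.1.
Total e_ss = 44.1.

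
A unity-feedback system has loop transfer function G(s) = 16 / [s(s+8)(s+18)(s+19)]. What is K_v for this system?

1/171

One free integrator in G(s): this is a type 1 system.
K_v = lim_{s→0} s·G(s) = 16 / (8·18·19) = 1/171.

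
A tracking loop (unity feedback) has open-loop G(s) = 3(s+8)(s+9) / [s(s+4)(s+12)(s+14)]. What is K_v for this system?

9/28

System type = 1 (one pole at s=0).
K_v = lim_{s→0} s·G(s) = 3·8·9 / (4·12·14) = 9/28.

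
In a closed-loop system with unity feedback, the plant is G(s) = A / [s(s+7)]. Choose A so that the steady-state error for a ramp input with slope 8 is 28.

G(s) has one factor of s in the denominator, so the system is type 1.
K_v = lim_{s→0} s·G(s) = A / (7) = (1/7)·A.
e_ss = 8/K_v = 28 ⇒ K_v = 2/7 ⇒ A = (2/7)/(1/7) = 2.

2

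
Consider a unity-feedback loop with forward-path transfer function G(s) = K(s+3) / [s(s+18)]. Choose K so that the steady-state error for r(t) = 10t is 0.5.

G(s) has one factor of s in the denominator, so the system is type 1.
K_v = lim_{s→0} s·G(s) = K·3 / (18) = (1/6)·K.
e_ss = 10/K_v = 0.5 ⇒ K_v = 20 ⇒ K = 20/(1/6) = 120.

120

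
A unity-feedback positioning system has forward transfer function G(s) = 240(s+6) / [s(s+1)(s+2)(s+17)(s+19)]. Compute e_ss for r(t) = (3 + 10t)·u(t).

System type = 1 (one pole at s=0). Treating each term separately:
  • 3: tracked with zero error.
  • 10t: e_ss = 10/K_v with K_v=720/323 → 323/72.
Total e_ss = 323/72.

323/72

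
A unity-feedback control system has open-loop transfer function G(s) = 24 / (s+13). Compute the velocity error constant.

0

System type = 0 (no poles at s=0).
K_v = lim_{s→0} s·G(s) = 0 (the extra factor of s kills the finite limit).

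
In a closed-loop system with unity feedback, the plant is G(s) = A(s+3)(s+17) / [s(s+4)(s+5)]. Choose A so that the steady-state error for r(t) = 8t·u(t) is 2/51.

System type = 1 (one pole at s=0).
K_v = lim_{s→0} s·G(s) = A·3·17 / (4·5) = 2.55·A.
e_ss = 8/K_v = 2/51 ⇒ K_v = 204 ⇒ A = 204/2.55 = 80.

80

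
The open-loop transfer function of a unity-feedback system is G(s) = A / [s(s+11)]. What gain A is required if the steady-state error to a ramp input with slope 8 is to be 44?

The open loop has one pole at the origin → type 1 system.
K_v = lim_{s→0} s·G(s) = A / (11) = (1/11)·A.
e_ss = 8/K_v = 44 ⇒ K_v = 2/11 ⇒ A = (2/11)/(1/11) = 2.

2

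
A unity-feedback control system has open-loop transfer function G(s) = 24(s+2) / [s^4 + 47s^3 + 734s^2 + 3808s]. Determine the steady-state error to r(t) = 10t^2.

The denominator has no term below 3808s — 1 pole at s=0, type 1.
K_a = lim_{s→0} s^2·G(s) = 0; the steady-state error to this parabolic input grows without bound.

infinity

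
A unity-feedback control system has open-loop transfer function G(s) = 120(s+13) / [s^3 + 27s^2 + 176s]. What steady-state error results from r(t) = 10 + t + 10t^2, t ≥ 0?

Lowest-order denominator term is 176s, so the open loop has 1 pole at the origin → type 1 system. By superposition:
  • 10: tracked with zero error.
  • t: e_ss = 1/K_v with K_v=195/22 → 22/195.
  • 10t^2: a type-1 system cannot track it, e_ss → ∞.
The unbounded component dominates.

infinity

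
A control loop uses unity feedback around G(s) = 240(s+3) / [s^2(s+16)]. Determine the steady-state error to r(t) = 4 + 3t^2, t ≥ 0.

2/15

The open loop has two poles at the origin → type 2 system. Taking each input component in turn:
  • 4: tracked with zero error.
  • 3t^2: e_ss = 6/K_a with K_a=45 → 2/15.
Total e_ss = 2/15.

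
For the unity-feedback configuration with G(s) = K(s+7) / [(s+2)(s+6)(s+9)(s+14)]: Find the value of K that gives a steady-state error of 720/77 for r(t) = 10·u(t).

System type = 0 (no poles at s=0).
K_p = lim_{s→0} G(s) = K·7 / (2·6·9·14) = (1/216)·K.
e_ss = 10/(1 + K_p) = 720/77 ⇒ 1 + (1/216)·K = 77/72 ⇒ K = 15.

15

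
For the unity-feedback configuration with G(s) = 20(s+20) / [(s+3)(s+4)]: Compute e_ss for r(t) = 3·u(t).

9/103

The open loop has no poles at the origin → type 0 system.
K_p = lim_{s→0} G(s) = 20·20 / (3·4) = 100/3.
e_ss = 3/(1 + K_p) = 3/(103/3) = 9/103.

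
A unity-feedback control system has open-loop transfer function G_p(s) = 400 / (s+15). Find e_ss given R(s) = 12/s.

36/83

No free integrators in G_p(s): this is a type 0 system.
K_p = lim_{s→0} G_p(s) = 400 / (15) = 80/3.
e_ss = 12/(1 + K_p) = 12/(83/3) = 36/83.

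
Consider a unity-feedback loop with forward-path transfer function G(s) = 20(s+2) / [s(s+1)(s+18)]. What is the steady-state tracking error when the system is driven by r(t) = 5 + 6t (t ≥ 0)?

One free integrator in G(s): this is a type 1 system. By superposition:
  • 5: tracked with zero error.
  • 6t: e_ss = 6/K_v with K_v=20/9 → 2.7.
Total e_ss = 2.7.

2.7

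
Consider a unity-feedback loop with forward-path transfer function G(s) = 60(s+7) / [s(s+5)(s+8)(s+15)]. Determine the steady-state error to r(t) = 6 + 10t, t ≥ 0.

The open loop has one pole at the origin → type 1 system. Taking each input component in turn:
  • 6: tracked with zero error.
  • 10t: e_ss = 10/K_v with K_v=0.7 → 100/7.
Total e_ss = 100/7.

100/7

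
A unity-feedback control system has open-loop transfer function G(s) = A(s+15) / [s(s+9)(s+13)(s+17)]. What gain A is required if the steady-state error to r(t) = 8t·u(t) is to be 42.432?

The open loop has one pole at the origin → type 1 system.
K_v = lim_{s→0} s·G(s) = A·15 / (9·13·17) = (5/663)·A.
e_ss = 8/K_v = 42.432 ⇒ K_v = 125/663 ⇒ A = (125/663)/(5/663) = 25.

25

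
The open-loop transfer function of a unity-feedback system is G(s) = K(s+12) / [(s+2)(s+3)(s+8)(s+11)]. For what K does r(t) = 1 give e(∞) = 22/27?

The open loop has no poles at the origin → type 0 system.
K_p = lim_{s→0} G(s) = K·12 / (2·3·8·11) = (1/44)·K.
e_ss = 1/(1 + K_p) = 22/27 ⇒ 1 + (1/44)·K = 27/22 ⇒ K = 10.

10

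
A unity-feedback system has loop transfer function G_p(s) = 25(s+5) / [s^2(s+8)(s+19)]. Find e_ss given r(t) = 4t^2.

9.728

System type = 2 (two poles at s=0).
K_a = lim_{s→0} s^2·G_p(s) = 25·5 / (8·19) = 125/152.
r(t) = 4t^2 gives R(s) = 8/s^3.
e_ss = 8/K_a = 8/(125/152) = 9.728.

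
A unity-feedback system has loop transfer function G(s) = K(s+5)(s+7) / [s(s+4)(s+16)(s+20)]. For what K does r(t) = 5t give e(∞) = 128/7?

The open loop has one pole at the origin → type 1 system.
K_v = lim_{s→0} s·G(s) = K·5·7 / (4·16·20) = (7/256)·K.
e_ss = 5/K_v = 128/7 ⇒ K_v = 35/128 ⇒ K = (35/128)/(7/256) = 10.

10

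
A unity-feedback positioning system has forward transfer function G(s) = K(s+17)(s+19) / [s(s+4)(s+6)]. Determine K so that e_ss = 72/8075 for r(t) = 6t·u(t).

One free integrator in G(s): this is a type 1 system.
K_v = lim_{s→0} s·G(s) = K·17·19 / (4·6) = (323/24)·K.
e_ss = 6/K_v = 72/8075 ⇒ K_v = 8075/12 ⇒ K = (8075/12)/(323/24) = 50.

50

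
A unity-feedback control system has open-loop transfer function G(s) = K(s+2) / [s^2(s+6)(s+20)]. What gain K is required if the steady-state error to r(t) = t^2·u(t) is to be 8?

15

Two free integrators in G(s): this is a type 2 system.
K_a = lim_{s→0} s^2·G(s) = K·2 / (6·20) = (1/60)·K.
e_ss = 2/K_a = 8 ⇒ K_a = 0.25 ⇒ K = 0.25/(1/60) = 15.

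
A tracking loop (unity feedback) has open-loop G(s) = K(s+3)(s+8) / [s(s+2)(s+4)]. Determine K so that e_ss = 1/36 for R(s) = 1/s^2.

12

G(s) has one factor of s in the denominator, so the system is type 1.
K_v = lim_{s→0} s·G(s) = K·3·8 / (2·4) = 3·K.
e_ss = 1/K_v = 1/36 ⇒ K_v = 36 ⇒ K = 36/3 = 12.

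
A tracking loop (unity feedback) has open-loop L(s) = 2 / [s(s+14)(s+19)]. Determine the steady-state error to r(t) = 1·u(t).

0

System type = 1 (one pole at s=0).
K_p = ∞ for a type-1 system; e_ss to a step is zero.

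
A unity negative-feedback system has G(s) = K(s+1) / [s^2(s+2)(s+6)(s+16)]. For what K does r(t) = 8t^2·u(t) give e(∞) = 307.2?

10

Two free integrators in G(s): this is a type 2 system.
K_a = lim_{s→0} s^2·G(s) = K·1 / (2·6·16) = (1/192)·K.
e_ss = 16/K_a = 307.2 ⇒ K_a = 5/96 ⇒ K = (5/96)/(1/192) = 10.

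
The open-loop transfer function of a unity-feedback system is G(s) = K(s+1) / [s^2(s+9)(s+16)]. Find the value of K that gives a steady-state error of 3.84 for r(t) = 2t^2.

150

Two free integrators in G(s): this is a type 2 system.
K_a = lim_{s→0} s^2·G(s) = K·1 / (9·16) = (1/144)·K.
e_ss = 4/K_a = 3.84 ⇒ K_a = 25/24 ⇒ K = (25/24)/(1/144) = 150.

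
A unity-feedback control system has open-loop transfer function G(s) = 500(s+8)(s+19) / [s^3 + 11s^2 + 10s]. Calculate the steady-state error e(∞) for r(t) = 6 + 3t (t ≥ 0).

The denominator has no term below 10s — 1 pole at s=0, type 1. Taking each input component in turn:
  • 6: tracked with zero error.
  • 3t: e_ss = 3/K_v with K_v=7600 → 3/7600.
Total e_ss = 3/7600.

3/7600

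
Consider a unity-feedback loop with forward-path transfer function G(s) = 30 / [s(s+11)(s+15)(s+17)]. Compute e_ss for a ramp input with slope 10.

935

One free integrator in G(s): this is a type 1 system.
K_v = lim_{s→0} s·G(s) = 30 / (11·15·17) = 2/187.
e_ss = 10/K_v = 10/(2/187) = 935.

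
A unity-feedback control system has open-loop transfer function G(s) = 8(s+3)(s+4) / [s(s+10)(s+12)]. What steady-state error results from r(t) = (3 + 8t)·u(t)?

10

System type = 1 (one pole at s=0). Taking each input component in turn:
  • 3: tracked with zero error.
  • 8t: e_ss = 8/K_v with K_v=0.8 → 10.
Total e_ss = 10.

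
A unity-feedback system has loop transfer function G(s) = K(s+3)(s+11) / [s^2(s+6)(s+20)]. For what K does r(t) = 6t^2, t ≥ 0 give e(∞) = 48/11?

G(s) has two factors of s in the denominator, so the system is type 2.
K_a = lim_{s→0} s^2·G(s) = K·3·11 / (6·20) = 0.275·K.
e_ss = 12/K_a = 48/11 ⇒ K_a = 2.75 ⇒ K = 2.75/0.275 = 10.

10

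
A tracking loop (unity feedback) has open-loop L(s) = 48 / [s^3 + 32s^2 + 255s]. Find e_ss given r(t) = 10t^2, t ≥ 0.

The denominator has no term below 255s — 1 pole at s=0, type 1.
K_a = lim_{s→0} s^2·L(s) = 0; the steady-state error to this parabolic input grows without bound.

infinity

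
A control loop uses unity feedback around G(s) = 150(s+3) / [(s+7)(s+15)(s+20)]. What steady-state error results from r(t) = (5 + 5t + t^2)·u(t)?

infinity

System type = 0 (no poles at s=0). Treating each term separately:
  • 5: e_ss = 5/(1+K_p) with K_p=3/14 → 70/17.
  • 5t: a type-0 system cannot track it, e_ss → ∞.
  • t^2: a type-0 system cannot track it, e_ss → ∞.
The unbounded component dominates.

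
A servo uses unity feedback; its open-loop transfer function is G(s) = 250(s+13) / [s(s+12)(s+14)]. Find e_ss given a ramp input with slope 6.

One free integrator in G(s): this is a type 1 system.
K_v = lim_{s→0} s·G(s) = 250·13 / (12·14) = 1625/84.
e_ss = 6/K_v = 6/(1625/84) = 504/1625.

504/1625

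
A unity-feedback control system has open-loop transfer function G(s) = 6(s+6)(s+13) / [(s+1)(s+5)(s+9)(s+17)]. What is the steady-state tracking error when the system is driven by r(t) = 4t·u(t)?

infinity

The open loop has no poles at the origin → type 0 system.
K_v = lim_{s→0} s·G(s) = 0; the steady-state error to this ramp input grows without bound.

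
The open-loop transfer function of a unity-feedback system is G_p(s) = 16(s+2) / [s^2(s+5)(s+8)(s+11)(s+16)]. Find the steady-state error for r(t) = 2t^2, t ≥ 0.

G_p(s) has two factors of s in the denominator, so the system is type 2.
K_a = lim_{s→0} s^2·G_p(s) = 16·2 / (5·8·11·16) = 1/220.
r(t) = 2t^2 gives R(s) = 4/s^3.
e_ss = 4/K_a = 4/(1/220) = 880.

880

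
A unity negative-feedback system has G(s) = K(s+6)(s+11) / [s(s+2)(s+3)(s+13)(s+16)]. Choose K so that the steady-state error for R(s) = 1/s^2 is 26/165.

120

The open loop has one pole at the origin → type 1 system.
K_v = lim_{s→0} s·G(s) = K·6·11 / (2·3·13·16) = (11/208)·K.
e_ss = 1/K_v = 26/165 ⇒ K_v = 165/26 ⇒ K = (165/26)/(11/208) = 120.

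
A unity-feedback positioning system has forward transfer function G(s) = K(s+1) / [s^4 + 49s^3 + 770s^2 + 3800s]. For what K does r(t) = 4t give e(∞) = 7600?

2

Lowest-order denominator term is 3800s, so the open loop has 1 pole at the origin → type 1 system.
K_v = lim_{s→0} s·G(s) = K·1 / 3800 = (1/3800)·K.
e_ss = 4/K_v = 7600 ⇒ K_v = 1/1900 ⇒ K = (1/1900)/(1/3800) = 2.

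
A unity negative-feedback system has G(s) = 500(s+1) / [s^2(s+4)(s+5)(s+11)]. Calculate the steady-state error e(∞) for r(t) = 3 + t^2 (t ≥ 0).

0.88

G(s) has two factors of s in the denominator, so the system is type 2. Treating each term separately:
  • 3: tracked with zero error.
  • t^2: e_ss = 2/K_a with K_a=25/11 → 0.88.
Total e_ss = 0.88.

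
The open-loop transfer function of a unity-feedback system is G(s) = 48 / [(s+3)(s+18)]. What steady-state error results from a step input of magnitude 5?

45/17

G(s) has no factors of s in the denominator, so the system is type 0.
K_p = lim_{s→0} G(s) = 48 / (3·18) = 8/9.
e_ss = 5/(1 + K_p) = 5/(17/9) = 45/17.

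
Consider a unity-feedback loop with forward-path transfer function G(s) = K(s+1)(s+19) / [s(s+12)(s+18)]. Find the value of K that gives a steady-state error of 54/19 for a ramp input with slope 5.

20

G(s) has one factor of s in the denominator, so the system is type 1.
K_v = lim_{s→0} s·G(s) = K·1·19 / (12·18) = (19/216)·K.
e_ss = 5/K_v = 54/19 ⇒ K_v = 95/54 ⇒ K = (95/54)/(19/216) = 20.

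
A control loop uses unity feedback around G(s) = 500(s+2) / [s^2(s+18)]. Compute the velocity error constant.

K_v = lim_{s→0} s·G(s); with 2 poles at the origin the limit diverges, so K_v = ∞.

infinity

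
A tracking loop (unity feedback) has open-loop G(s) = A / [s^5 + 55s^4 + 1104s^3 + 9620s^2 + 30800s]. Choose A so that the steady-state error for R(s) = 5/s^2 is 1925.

80

The denominator has no term below 30800s — 1 pole at s=0, type 1.
K_v = lim_{s→0} s·G(s) = A / 30800 = (1/30800)·A.
e_ss = 5/K_v = 1925 ⇒ K_v = 1/385 ⇒ A = (1/385)/(1/30800) = 80.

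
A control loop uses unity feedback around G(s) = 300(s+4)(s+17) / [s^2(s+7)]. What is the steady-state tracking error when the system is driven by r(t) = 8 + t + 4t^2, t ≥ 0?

System type = 2 (two poles at s=0). By superposition:
  • 8: tracked with zero error.
  • t: tracked with zero error.
  • 4t^2: e_ss = 8/K_a with K_a=20400/7 → 7/2550.
Total e_ss = 7/2550.

7/2550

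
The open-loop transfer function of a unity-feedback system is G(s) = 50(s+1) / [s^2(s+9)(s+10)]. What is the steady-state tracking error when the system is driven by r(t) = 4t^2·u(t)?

14.4

G(s) has two factors of s in the denominator, so the system is type 2.
K_a = lim_{s→0} s^2·G(s) = 50·1 / (9·10) = 5/9.
r(t) = 4t^2 gives R(s) = 8/s^3.
e_ss = 8/K_a = 8/(5/9) = 14.4.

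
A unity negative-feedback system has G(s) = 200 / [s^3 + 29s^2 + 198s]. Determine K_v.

100/99

Lowest-order denominator term is 198s, so the open loop has 1 pole at the origin → type 1 system.
K_v = lim_{s→0} s·G(s) = 200 / 198 = 100/99.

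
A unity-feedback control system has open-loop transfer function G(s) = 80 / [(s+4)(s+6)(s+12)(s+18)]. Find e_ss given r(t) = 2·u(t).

648/329

System type = 0 (no poles at s=0).
K_p = lim_{s→0} G(s) = 80 / (4·6·12·18) = 5/324.
e_ss = 2/(1 + K_p) = 2/(329/324) = 648/329.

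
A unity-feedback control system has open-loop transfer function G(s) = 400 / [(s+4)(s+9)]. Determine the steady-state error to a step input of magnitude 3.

G(s) has no factors of s in the denominator, so the system is type 0.
K_p = lim_{s→0} G(s) = 400 / (4·9) = 100/9.
e_ss = 3/(1 + K_p) = 3/(109/9) = 27/109.

27/109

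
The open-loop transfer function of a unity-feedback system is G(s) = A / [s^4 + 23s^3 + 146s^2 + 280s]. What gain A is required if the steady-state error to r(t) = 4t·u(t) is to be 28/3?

120

The denominator has no term below 280s — 1 pole at s=0, type 1.
K_v = lim_{s→0} s·G(s) = A / 280 = (1/280)·A.
e_ss = 4/K_v = 28/3 ⇒ K_v = 3/7 ⇒ A = (3/7)/(1/280) = 120.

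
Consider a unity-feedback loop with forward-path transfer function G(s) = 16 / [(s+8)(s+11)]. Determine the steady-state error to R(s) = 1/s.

11/13

The open loop has no poles at the origin → type 0 system.
K_p = lim_{s→0} G(s) = 16 / (8·11) = 2/11.
e_ss = 1/(1 + K_p) = 1/(13/11) = 11/13.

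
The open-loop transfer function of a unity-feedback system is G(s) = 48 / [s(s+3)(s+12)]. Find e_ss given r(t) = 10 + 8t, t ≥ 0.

6

The open loop has one pole at the origin → type 1 system. By superposition:
  • 10: tracked with zero error.
  • 8t: e_ss = 8/K_v with K_v=4/3 → 6.
Total e_ss = 6.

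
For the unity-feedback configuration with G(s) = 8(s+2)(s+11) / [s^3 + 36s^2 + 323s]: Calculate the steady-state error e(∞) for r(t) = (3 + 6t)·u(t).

969/88

The denominator has no term below 323s — 1 pole at s=0, type 1. Taking each input component in turn:
  • 3: tracked with zero error.
  • 6t: e_ss = 6/K_v with K_v=176/323 → 969/88.
Total e_ss = 969/88.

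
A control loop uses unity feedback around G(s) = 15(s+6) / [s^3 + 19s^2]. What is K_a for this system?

The denominator has no term below 19s^2 — 2 poles at s=0, type 2.
K_a = lim_{s→0} s^2·G(s) = 15·6 / 19 = 90/19.

90/19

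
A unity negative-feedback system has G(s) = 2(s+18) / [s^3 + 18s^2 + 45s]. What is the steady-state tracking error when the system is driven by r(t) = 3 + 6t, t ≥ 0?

7.5

The denominator has no term below 45s — 1 pole at s=0, type 1. By superposition:
  • 3: tracked with zero error.
  • 6t: e_ss = 6/K_v with K_v=0.8 → 7.5.
Total e_ss = 7.5.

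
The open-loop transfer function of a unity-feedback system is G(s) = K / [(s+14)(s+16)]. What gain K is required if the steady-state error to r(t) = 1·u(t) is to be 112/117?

10

G(s) has no factors of s in the denominator, so the system is type 0.
K_p = lim_{s→0} G(s) = K / (14·16) = (1/224)·K.
e_ss = 1/(1 + K_p) = 112/117 ⇒ 1 + (1/224)·K = 117/112 ⇒ K = 10.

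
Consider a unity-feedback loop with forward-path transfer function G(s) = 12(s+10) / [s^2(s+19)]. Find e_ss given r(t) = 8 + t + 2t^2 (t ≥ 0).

The open loop has two poles at the origin → type 2 system. By superposition:
  • 8: tracked with zero error.
  • t: tracked with zero error.
  • 2t^2: e_ss = 4/K_a with K_a=120/19 → 19/30.
Total e_ss = 19/30.

19/30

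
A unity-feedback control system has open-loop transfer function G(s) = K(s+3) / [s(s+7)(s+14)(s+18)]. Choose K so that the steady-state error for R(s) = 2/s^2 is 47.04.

One free integrator in G(s): this is a type 1 system.
K_v = lim_{s→0} s·G(s) = K·3 / (7·14·18) = (1/588)·K.
e_ss = 2/K_v = 47.04 ⇒ K_v = 25/588 ⇒ K = (25/588)/(1/588) = 25.

25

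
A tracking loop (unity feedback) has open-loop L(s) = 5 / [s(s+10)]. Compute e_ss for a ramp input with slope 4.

System type = 1 (one pole at s=0).
K_v = lim_{s→0} s·L(s) = 5 / (10) = 0.5.
e_ss = 4/K_v = 4/0.5 = 8.

8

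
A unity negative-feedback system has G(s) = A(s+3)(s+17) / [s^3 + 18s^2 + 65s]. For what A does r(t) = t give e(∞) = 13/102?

Lowest-order denominator term is 65s, so the open loop has 1 pole at the origin → type 1 system.
K_v = lim_{s→0} s·G(s) = A·3·17 / 65 = (51/65)·A.
e_ss = 1/K_v = 13/102 ⇒ K_v = 102/13 ⇒ A = (102/13)/(51/65) = 10.

10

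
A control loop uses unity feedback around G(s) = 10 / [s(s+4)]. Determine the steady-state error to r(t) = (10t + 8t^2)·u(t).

The open loop has one pole at the origin → type 1 system. Treating each term separately:
  • 10t: e_ss = 10/K_v with K_v=2.5 → 4.
  • 8t^2: a type-1 system cannot track it, e_ss → ∞.
The unbounded component dominates.

infinity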